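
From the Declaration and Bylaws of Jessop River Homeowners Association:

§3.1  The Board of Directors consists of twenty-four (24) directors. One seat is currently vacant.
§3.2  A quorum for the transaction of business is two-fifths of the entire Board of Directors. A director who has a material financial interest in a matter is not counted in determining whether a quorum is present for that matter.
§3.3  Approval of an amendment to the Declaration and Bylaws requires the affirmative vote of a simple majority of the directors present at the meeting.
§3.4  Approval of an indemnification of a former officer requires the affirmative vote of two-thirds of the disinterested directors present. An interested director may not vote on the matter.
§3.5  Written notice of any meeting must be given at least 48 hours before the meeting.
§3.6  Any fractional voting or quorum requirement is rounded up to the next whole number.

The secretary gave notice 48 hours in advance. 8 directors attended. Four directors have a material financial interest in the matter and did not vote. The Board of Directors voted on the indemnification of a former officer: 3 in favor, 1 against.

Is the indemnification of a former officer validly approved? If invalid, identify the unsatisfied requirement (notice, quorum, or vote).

Notice: 48 hours given; 48 required (48 ≥ 48). Satisfied.
Quorum: 8 present, but the 4 interested directors do not count, leaving 4. Quorum is 10. Not satisfied.
Vote: the indemnification of a former officer requires two-thirds of the disinterested directors present (8 − 4 = 4). 2/3 of 4 = 2.67, rounded up to 3, so 3 affirmative votes are needed; 3 voted in favor. Satisfied. (Moot — without a quorum no business can be validly transacted.)

Invalid — quorum requirement not satisfied.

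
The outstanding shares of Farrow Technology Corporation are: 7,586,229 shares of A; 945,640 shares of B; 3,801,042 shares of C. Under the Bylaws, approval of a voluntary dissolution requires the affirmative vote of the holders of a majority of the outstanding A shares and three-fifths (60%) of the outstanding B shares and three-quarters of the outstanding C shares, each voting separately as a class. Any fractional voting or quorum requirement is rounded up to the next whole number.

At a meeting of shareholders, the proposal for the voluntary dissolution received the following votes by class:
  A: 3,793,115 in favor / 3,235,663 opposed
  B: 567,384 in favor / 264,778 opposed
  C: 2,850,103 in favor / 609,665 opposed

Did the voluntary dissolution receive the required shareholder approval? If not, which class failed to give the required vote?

A: a majority of 7586229 is 3793115; 3,793,115 required, 3,793,115 in favor — approved.
B: 3/5 of 945640 = 567384; 567,384 required, 567,384 in favor — approved.
C: 3/4 of 3801042 = 2850781.50, rounded up to 2850782; 2,850,782 required, 2,850,103 in favor — not approved.

Not approved — the C shares did not give the required vote.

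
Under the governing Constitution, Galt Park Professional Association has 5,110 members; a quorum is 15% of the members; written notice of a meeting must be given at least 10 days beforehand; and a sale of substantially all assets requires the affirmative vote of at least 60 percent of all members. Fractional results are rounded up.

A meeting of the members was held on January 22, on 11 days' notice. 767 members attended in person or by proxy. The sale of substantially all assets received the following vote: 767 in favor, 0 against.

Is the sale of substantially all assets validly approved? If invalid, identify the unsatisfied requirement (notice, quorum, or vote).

Notice: 11 days given; 10 required. Satisfied.
Quorum: 15% of 5,110 = 766.50, rounded up to 767; 767 present. Satisfied.
Vote: requires three-fifths of all members (5,110); 3/5 of 5110 = 3066, so 3,066 needed; 767 in favor. Not satisfied.

Invalid — vote requirement not satisfied.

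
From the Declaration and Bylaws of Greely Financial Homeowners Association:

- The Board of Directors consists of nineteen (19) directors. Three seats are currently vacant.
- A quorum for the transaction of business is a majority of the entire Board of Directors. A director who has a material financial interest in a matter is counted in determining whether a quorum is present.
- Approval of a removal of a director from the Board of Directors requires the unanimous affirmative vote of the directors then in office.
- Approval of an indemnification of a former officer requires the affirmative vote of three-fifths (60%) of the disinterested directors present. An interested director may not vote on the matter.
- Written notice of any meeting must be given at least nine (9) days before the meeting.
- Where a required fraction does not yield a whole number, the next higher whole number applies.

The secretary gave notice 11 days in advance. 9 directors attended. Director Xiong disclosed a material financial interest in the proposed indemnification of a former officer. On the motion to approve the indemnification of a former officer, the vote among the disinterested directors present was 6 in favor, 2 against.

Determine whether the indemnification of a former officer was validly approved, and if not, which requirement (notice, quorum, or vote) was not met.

Notice: 11 days given; 9 required (11 ≥ 9). Satisfied.
Quorum: 9 present (interested directors count toward quorum); quorum is 10. Not satisfied.
Vote: the indemnification of a former officer requires three-fifths of the disinterested directors present (9 − 1 = 8). 3/5 of 8 = 4.80, rounded up to 5, so 5 affirmative votes are needed; 6 voted in favor. Satisfied. (Moot — without a quorum no business can be validly transacted.)

Invalid — quorum requirement not satisfied.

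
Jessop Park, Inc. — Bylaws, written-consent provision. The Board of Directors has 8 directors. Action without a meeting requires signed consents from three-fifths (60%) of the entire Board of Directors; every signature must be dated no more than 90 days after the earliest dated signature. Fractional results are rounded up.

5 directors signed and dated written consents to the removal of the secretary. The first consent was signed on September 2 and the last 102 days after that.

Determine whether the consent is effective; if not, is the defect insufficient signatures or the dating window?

Signatures required: three-fifths (60%) of 8 — 3/5 of 8 = 4.80, rounded up to 5, so 5 needed; 5 signed. Sufficient.
Dating window: the latest signature is 102 days after the earliest; the limit is 90 days. Outside the window.

Not effective — dating-window requirement not satisfied.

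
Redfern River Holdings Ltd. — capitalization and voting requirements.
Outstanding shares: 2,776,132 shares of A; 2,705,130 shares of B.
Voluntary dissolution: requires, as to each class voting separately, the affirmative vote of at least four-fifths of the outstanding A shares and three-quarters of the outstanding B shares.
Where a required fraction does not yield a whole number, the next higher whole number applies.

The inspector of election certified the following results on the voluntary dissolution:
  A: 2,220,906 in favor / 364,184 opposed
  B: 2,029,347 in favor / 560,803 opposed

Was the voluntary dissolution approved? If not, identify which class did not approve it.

A: 4/5 of 2776132 = 2220905.60, rounded up to 2220906; 2,220,906 required, 2,220,906 in favor — approved.
B: 3/4 of 2705130 = 2028847.50, rounded up to 2028848; 2,028,848 required, 2,029,347 in favor — approved.

Approved — every class gave the required vote.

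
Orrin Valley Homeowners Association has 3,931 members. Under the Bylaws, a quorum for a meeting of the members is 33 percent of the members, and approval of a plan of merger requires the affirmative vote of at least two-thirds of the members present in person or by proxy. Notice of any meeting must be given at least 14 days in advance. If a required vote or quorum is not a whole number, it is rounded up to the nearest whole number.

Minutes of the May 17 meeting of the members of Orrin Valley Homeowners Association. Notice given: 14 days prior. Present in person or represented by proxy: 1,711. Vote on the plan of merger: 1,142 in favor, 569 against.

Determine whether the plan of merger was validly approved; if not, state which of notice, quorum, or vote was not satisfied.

Notice: 14 days given; 14 required. Satisfied.
Quorum: 33% of 3,931 = 1,297.23, rounded up to 1,298; 1,711 present. Satisfied.
Vote: requires two-thirds of those present (1,711); 2/3 of 1711 = 1140.67, rounded up to 1141, so 1,141 needed; 1,142 in favor. Satisfied.

Valid — all requirements satisfied.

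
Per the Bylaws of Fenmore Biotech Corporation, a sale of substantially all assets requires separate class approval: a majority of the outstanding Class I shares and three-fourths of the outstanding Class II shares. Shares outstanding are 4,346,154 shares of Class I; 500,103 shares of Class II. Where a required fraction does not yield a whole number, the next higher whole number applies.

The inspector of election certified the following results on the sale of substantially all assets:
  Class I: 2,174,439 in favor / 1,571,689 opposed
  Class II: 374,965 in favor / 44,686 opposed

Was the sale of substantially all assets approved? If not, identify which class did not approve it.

Not approved — the Class II shares did not give the required vote.

Class I: a majority of 4346154 is 2173078; 2,173,078 required, 2,174,439 in favor — approved.
Class II: 3/4 of 500103 = 375077.25, rounded up to 375078; 375,078 required, 374,965 in favor — not approved.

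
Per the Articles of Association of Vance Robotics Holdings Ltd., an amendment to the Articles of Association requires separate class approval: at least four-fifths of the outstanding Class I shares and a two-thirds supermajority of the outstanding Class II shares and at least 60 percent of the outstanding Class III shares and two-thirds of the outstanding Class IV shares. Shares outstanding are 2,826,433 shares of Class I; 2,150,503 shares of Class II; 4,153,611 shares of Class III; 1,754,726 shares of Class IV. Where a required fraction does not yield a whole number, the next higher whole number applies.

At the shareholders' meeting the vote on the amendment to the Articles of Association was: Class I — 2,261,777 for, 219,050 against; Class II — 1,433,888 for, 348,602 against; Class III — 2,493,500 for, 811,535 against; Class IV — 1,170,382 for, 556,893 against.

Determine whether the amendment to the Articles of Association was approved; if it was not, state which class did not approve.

Approved — every class gave the required vote.

Class I: 4/5 of 2826433 = 2261146.40, rounded up to 2261147; 2,261,147 required, 2,261,777 in favor — approved.
Class II: 2/3 of 2150503 = 1433668.67, rounded up to 1433669; 1,433,669 required, 1,433,888 in favor — approved.
Class III: 3/5 of 4153611 = 2492166.60, rounded up to 2492167; 2,492,167 required, 2,493,500 in favor — approved.
Class IV: 2/3 of 1754726 = 1169817.33, rounded up to 1169818; 1,169,818 required, 1,170,382 in favor — approved.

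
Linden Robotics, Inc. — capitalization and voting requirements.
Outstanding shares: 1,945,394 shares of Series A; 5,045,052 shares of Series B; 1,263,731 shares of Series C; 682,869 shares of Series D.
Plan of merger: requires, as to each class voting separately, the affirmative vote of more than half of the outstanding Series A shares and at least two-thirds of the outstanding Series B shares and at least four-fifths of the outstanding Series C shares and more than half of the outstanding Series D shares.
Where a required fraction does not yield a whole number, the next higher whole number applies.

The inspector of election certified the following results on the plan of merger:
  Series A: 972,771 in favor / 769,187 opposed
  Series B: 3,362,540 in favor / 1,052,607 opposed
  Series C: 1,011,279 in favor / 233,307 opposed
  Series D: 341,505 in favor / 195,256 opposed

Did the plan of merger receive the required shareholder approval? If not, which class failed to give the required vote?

Series A: a majority of 1945394 is 972698; 972,698 required, 972,771 in favor — approved.
Series B: 2/3 of 5045052 = 3363368; 3,363,368 required, 3,362,540 in favor — not approved.
Series C: 4/5 of 1263731 = 1010984.80, rounded up to 1010985; 1,010,985 required, 1,011,279 in favor — approved.
Series D: a majority of 682869 is 341435; 341,435 required, 341,505 in favor — approved.

Not approved — the Series B shares did not give the required vote.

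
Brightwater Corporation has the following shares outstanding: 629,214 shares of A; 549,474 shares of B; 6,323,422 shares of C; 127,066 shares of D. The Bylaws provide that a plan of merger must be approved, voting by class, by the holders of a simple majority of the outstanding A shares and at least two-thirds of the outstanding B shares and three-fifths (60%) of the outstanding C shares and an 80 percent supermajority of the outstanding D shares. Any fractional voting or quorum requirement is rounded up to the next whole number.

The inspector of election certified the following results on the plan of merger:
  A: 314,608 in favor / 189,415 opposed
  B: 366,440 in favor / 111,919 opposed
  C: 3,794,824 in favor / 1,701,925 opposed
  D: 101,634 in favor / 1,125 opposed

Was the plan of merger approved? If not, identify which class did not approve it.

A: a majority of 629214 is 314608; 314,608 required, 314,608 in favor — approved.
B: 2/3 of 549474 = 366316; 366,316 required, 366,440 in favor — approved.
C: 3/5 of 6323422 = 3794053.20, rounded up to 3794054; 3,794,054 required, 3,794,824 in favor — approved.
D: 4/5 of 127066 = 101652.80, rounded up to 101653; 101,653 required, 101,634 in favor — not approved.

Not approved — the D shares did not give the required vote.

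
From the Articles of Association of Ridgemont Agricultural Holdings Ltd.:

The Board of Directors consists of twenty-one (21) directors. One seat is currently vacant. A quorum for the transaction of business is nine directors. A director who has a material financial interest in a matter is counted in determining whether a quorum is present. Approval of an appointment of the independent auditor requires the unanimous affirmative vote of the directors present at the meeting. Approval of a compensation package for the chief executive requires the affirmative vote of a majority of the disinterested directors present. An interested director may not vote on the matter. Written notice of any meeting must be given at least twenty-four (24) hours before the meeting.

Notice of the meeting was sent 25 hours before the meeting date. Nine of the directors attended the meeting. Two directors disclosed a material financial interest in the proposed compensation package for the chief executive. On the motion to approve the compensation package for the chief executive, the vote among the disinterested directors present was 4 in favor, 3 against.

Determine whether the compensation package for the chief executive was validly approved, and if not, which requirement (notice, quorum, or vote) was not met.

Valid — all requirements satisfied.

Notice: 25 hours given; 24 required (25 ≥ 24). Satisfied.
Quorum: 9 present (interested directors count toward quorum); quorum is 9. Satisfied.
Vote: the compensation package for the chief executive requires a majority of the disinterested directors present (9 − 2 = 7). A majority of 7 is 4, so 4 affirmative votes are needed; 4 voted in favor. Satisfied.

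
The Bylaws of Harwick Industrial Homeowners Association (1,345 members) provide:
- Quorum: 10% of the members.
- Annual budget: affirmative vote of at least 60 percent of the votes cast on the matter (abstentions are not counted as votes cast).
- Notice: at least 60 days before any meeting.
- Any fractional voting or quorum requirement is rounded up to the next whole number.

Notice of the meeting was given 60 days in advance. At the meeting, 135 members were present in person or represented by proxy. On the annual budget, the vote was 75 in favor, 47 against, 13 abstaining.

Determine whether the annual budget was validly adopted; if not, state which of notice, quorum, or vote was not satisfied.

Valid — all requirements satisfied.

Notice: 60 days given; 60 required. Satisfied.
Quorum: 10% of 1,345 = 134.50, rounded up to 135; 135 present. Satisfied.
Vote: requires three-fifths of the votes cast (135 − 13 abstaining = 122); 3/5 of 122 = 73.20, rounded up to 74, so 74 needed; 75 in favor. Satisfied.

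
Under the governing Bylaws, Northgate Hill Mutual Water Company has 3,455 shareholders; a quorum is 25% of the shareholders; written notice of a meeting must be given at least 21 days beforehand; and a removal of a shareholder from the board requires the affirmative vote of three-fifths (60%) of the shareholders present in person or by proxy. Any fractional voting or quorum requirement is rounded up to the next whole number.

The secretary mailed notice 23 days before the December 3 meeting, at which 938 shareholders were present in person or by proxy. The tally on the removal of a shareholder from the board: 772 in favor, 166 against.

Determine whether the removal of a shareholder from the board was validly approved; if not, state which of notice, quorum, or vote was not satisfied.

Notice: 23 days given; 21 required. Satisfied.
Quorum: 25% of 3,455 = 863.75, rounded up to 864; 938 present. Satisfied.
Vote: requires three-fifths of those present (938); 3/5 of 938 = 562.80, rounded up to 563, so 563 needed; 772 in favor. Satisfied.

Valid — all requirements satisfied.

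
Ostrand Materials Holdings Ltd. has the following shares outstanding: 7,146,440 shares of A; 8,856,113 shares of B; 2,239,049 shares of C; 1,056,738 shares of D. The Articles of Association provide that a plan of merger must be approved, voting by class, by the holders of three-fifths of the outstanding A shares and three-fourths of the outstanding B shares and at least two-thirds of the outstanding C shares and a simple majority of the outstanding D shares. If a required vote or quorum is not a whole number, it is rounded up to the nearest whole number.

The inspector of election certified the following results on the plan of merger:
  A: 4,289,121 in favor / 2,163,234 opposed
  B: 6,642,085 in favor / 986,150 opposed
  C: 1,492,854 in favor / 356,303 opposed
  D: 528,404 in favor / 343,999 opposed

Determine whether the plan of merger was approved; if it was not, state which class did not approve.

A: 3/5 of 7146440 = 4287864; 4,287,864 required, 4,289,121 in favor — approved.
B: 3/4 of 8856113 = 6642084.75, rounded up to 6642085; 6,642,085 required, 6,642,085 in favor — approved.
C: 2/3 of 2239049 = 1492699.33, rounded up to 1492700; 1,492,700 required, 1,492,854 in favor — approved.
D: a majority of 1056738 is 528370; 528,370 required, 528,404 in favor — approved.

Approved — every class gave the required vote.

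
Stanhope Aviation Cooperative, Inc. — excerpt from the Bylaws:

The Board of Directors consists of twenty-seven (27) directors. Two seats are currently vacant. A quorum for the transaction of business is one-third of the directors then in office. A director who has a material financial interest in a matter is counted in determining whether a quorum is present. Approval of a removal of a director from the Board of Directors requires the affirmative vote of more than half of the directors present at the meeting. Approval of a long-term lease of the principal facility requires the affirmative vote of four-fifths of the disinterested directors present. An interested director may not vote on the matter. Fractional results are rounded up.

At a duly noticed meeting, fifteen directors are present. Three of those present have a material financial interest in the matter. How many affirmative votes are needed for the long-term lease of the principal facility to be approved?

The long-term lease of the principal facility requires four-fifths of the disinterested directors present (15 − 3 = 12).
4/5 of 12 = 9.60, rounded up to 10.

10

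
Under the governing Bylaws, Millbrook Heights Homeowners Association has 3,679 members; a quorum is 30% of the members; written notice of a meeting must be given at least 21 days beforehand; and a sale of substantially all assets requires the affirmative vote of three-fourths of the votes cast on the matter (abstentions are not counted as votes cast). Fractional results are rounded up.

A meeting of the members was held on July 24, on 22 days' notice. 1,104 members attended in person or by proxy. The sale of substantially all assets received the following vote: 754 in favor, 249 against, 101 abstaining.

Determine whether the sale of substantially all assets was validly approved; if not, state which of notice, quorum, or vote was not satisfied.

Notice: 22 days given; 21 required. Satisfied.
Quorum: 30% of 3,679 = 1,103.70, rounded up to 1,104; 1,104 present. Satisfied.
Vote: requires three-fourths of the votes cast (1,104 − 101 abstaining = 1,003); 3/4 of 1003 = 752.25, rounded up to 753, so 753 needed; 754 in favor. Satisfied.

Valid — all requirements satisfied.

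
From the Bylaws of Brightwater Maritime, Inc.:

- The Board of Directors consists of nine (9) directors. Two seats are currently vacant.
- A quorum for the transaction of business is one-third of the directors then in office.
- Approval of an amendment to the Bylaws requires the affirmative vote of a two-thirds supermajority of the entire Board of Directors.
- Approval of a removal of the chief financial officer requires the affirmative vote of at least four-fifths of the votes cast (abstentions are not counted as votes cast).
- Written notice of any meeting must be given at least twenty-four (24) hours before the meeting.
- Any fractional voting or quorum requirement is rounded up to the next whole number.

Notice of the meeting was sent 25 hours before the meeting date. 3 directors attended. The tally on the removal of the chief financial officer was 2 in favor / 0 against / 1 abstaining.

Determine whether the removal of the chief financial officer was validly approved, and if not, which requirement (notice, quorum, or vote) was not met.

Valid — all requirements satisfied.

Notice: 25 hours given; 24 required (25 ≥ 24). Satisfied.
Quorum: 3 present; quorum is 3. Satisfied.
Vote: the removal of the chief financial officer requires four-fifths of the votes cast (3 present − 1 abstaining = 2). 4/5 of 2 = 1.60, rounded up to 2, so 2 affirmative votes are needed; 2 voted in favor. Satisfied.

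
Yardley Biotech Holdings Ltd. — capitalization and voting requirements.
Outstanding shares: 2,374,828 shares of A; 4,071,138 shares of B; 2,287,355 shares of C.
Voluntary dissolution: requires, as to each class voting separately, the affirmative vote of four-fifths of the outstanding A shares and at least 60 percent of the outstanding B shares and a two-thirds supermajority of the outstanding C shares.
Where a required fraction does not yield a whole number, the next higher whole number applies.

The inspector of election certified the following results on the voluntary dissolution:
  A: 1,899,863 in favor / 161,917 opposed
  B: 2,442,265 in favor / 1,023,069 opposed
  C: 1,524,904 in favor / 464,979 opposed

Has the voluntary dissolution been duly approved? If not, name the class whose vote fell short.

Not approved — the B shares did not give the required vote.

A: 4/5 of 2374828 = 1899862.40, rounded up to 1899863; 1,899,863 required, 1,899,863 in favor — approved.
B: 3/5 of 4071138 = 2442682.80, rounded up to 2442683; 2,442,683 required, 2,442,265 in favor — not approved.
C: 2/3 of 2287355 = 1524903.33, rounded up to 1524904; 1,524,904 required, 1,524,904 in favor — approved.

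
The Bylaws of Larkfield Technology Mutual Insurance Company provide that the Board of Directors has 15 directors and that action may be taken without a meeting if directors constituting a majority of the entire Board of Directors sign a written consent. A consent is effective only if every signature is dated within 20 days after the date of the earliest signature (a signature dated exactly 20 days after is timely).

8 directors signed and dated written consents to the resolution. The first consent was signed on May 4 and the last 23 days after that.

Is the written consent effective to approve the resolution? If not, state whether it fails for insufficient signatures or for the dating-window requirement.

Not effective — dating-window requirement not satisfied.

Signatures required: a majority of 15 — a majority of 15 is 8, so 8 needed; 8 signed. Sufficient.
Dating window: the latest signature is 23 days after the earliest; the limit is 20 days. Outside the window.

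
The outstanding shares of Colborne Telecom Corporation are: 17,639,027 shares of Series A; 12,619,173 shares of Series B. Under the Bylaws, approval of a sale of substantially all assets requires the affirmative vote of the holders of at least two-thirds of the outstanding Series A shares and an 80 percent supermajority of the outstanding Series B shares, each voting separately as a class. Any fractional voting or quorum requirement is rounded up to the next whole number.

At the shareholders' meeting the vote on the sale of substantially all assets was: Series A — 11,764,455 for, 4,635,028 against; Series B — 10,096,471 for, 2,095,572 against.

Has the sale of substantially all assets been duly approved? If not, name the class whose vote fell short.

Approved — every class gave the required vote.

Series A: 2/3 of 17639027 = 11759351.33, rounded up to 11759352; 11,759,352 required, 11,764,455 in favor — approved.
Series B: 4/5 of 12619173 = 10095338.40, rounded up to 10095339; 10,095,339 required, 10,096,471 in favor — approved.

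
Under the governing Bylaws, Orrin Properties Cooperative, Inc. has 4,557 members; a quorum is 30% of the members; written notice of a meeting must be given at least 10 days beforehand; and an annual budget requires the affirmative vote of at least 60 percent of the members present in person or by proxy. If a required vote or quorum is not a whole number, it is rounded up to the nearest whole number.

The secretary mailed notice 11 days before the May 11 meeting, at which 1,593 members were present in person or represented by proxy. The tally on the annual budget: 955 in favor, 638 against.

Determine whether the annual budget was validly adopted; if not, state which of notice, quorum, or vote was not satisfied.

Notice: 11 days given; 10 required. Satisfied.
Quorum: 30% of 4,557 = 1,367.10, rounded up to 1,368; 1,593 present. Satisfied.
Vote: requires three-fifths of those present (1,593); 3/5 of 1593 = 955.80, rounded up to 956, so 956 needed; 955 in favor. Not satisfied.

Invalid — vote requirement not satisfied.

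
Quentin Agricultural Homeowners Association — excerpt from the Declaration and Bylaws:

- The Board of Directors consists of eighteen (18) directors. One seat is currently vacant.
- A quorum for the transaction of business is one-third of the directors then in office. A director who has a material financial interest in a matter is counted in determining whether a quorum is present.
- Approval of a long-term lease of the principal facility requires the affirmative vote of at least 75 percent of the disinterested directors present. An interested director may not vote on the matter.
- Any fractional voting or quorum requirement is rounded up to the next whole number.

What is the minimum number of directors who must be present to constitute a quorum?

1/3 of 17 = 5.67, rounded up to 6.

6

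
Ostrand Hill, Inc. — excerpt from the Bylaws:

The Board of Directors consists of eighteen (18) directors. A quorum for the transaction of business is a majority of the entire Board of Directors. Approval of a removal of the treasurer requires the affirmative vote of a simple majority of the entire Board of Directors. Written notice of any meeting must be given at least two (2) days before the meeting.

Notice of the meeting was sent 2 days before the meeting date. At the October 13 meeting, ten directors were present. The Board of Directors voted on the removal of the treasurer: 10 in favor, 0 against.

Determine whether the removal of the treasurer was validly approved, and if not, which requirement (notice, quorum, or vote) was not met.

Valid — all requirements satisfied.

Notice: 2 days given; 2 required (2 ≥ 2). Satisfied.
Quorum: 10 present; quorum is 10. Satisfied.
Vote: the removal of the treasurer requires a majority of the entire Board of Directors (18). A majority of 18 is 10, so 10 affirmative votes are needed; 10 voted in favor. Satisfied.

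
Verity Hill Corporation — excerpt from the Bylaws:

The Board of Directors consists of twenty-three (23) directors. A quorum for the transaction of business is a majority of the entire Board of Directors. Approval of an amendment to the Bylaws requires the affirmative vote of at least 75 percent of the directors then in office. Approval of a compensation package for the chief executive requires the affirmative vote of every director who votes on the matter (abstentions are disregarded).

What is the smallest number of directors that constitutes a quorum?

12

A majority of 23 is 12.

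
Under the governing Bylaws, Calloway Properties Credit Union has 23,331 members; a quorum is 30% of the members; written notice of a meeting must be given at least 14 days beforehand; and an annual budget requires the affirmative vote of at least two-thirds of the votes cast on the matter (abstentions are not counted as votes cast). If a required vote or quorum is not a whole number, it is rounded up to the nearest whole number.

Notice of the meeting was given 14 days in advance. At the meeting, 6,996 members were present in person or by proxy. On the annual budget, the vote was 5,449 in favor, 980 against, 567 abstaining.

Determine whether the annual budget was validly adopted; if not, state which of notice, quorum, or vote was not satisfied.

Notice: 14 days given; 14 required. Satisfied.
Quorum: 30% of 23,331 = 6,999.30, rounded up to 7,000; 6,996 present. Not satisfied.
Vote: requires two-thirds of the votes cast (6,996 − 567 abstaining = 6,429); 2/3 of 6429 = 4286, so 4,286 needed; 5,449 in favor. Satisfied.

Invalid — quorum requirement not satisfied.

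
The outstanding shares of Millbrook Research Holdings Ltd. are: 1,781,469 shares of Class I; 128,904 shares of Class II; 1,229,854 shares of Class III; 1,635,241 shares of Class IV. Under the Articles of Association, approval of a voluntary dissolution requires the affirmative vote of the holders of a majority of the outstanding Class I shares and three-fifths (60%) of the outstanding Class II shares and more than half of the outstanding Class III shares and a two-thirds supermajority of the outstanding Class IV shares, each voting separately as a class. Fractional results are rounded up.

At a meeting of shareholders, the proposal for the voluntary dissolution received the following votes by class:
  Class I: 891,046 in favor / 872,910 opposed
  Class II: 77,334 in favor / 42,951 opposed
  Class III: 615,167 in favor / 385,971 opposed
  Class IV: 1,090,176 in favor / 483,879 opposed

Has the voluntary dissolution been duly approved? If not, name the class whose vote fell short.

Not approved — the Class II shares did not give the required vote.

Class I: a majority of 1781469 is 890735; 890,735 required, 891,046 in favor — approved.
Class II: 3/5 of 128904 = 77342.40, rounded up to 77343; 77,343 required, 77,334 in favor — not approved.
Class III: a majority of 1229854 is 614928; 614,928 required, 615,167 in favor — approved.
Class IV: 2/3 of 1635241 = 1090160.67, rounded up to 1090161; 1,090,161 required, 1,090,176 in favor — approved.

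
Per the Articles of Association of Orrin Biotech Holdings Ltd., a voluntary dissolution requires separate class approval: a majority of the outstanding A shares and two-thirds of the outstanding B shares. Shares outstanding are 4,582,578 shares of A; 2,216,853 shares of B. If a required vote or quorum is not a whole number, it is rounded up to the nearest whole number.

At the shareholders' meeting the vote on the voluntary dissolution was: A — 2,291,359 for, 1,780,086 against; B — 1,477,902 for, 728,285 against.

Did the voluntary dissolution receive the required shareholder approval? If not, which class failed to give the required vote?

A: a majority of 4582578 is 2291290; 2,291,290 required, 2,291,359 in favor — approved.
B: 2/3 of 2216853 = 1477902; 1,477,902 required, 1,477,902 in favor — approved.

Approved — every class gave the required vote.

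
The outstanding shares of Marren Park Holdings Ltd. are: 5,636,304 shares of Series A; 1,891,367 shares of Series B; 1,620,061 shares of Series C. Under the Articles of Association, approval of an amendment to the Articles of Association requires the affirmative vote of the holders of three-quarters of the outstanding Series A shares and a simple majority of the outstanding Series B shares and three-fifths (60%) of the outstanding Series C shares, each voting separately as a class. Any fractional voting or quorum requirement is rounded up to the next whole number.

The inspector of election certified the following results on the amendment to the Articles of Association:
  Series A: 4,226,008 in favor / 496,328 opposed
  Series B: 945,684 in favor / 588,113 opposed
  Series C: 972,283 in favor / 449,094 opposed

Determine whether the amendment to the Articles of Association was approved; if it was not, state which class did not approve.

Not approved — the Series A shares did not give the required vote.

Series A: 3/4 of 5636304 = 4227228; 4,227,228 required, 4,226,008 in favor — not approved.
Series B: a majority of 1891367 is 945684; 945,684 required, 945,684 in favor — approved.
Series C: 3/5 of 1620061 = 972036.60, rounded up to 972037; 972,037 required, 972,283 in favor — approved.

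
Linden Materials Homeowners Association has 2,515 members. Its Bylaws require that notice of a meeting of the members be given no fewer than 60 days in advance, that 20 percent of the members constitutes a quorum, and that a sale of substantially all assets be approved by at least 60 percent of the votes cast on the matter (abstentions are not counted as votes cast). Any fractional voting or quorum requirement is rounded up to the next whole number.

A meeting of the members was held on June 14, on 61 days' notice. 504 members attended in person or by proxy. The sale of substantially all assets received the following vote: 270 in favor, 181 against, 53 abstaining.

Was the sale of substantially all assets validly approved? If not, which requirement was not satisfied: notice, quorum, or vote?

Notice: 61 days given; 60 required. Satisfied.
Quorum: 20% of 2,515 = 503; 504 present. Satisfied.
Vote: requires three-fifths of the votes cast (504 − 53 abstaining = 451); 3/5 of 451 = 270.60, rounded up to 271, so 271 needed; 270 in favor. Not satisfied.

Invalid — vote requirement not satisfied.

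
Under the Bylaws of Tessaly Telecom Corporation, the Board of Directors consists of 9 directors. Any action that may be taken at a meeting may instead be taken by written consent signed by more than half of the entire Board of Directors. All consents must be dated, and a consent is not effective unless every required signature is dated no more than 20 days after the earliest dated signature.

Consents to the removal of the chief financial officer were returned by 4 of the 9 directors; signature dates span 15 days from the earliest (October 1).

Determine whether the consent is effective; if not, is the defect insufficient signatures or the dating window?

Signatures required: more than half of 9 — a majority of 9 is 5, so 5 needed; 4 signed. Insufficient.
Dating window: the latest signature is 15 days after the earliest; the limit is 20 days. Within the window.

Not effective — insufficient signatures.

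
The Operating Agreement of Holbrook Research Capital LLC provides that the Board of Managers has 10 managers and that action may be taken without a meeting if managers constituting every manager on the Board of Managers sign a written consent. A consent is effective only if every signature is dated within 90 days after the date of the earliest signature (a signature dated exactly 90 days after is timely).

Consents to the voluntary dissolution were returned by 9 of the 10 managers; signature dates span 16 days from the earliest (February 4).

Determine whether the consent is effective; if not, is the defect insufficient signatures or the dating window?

Not effective — insufficient signatures.

Signatures required: all of 10 — unanimous means all 10, so 10 needed; 9 signed. Insufficient.
Dating window: the latest signature is 16 days after the earliest; the limit is 90 days. Within the window.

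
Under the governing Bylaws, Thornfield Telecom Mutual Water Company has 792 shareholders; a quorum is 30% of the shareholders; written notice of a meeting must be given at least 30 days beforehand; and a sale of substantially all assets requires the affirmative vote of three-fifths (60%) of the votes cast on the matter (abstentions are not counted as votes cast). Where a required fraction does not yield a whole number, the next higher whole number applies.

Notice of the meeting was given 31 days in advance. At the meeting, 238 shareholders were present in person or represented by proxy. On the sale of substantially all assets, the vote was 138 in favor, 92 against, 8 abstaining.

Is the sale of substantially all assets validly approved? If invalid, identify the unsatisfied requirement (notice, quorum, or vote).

Valid — all requirements satisfied.

Notice: 31 days given; 30 required. Satisfied.
Quorum: 30% of 792 = 237.60, rounded up to 238; 238 present. Satisfied.
Vote: requires three-fifths of the votes cast (238 − 8 abstaining = 230); 3/5 of 230 = 138, so 138 needed; 138 in favor. Satisfied.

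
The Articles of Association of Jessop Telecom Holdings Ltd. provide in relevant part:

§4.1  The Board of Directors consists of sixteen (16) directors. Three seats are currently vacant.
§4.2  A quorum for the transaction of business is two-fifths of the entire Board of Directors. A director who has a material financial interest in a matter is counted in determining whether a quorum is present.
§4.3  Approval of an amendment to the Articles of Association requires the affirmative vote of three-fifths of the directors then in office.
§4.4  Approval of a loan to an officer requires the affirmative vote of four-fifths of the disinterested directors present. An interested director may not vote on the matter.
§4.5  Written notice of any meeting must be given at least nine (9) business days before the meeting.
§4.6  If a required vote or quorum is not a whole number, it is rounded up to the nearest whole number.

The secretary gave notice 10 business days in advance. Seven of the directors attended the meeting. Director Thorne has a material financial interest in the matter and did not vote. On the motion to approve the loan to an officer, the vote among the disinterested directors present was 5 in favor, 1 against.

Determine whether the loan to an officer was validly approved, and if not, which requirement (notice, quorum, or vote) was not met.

Valid — all requirements satisfied.

Notice: 10 business days given; 9 required (10 ≥ 9). Satisfied.
Quorum: 7 present (interested directors count toward quorum); quorum is 7. Satisfied.
Vote: the loan to an officer requires four-fifths of the disinterested directors present (7 − 1 = 6). 4/5 of 6 = 4.80, rounded up to 5, so 5 affirmative votes are needed; 5 voted in favor. Satisfied.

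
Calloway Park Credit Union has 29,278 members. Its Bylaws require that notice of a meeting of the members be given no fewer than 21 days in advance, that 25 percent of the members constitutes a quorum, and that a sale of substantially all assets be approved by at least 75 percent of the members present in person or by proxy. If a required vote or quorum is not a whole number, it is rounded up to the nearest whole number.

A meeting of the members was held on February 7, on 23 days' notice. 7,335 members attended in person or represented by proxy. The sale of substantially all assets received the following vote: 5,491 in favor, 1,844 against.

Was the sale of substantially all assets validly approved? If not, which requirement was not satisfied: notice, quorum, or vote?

Invalid — vote requirement not satisfied.

Notice: 23 days given; 21 required. Satisfied.
Quorum: 25% of 29,278 = 7,319.50, rounded up to 7,320; 7,335 present. Satisfied.
Vote: requires three-fourths of those present (7,335); 3/4 of 7335 = 5501.25, rounded up to 5502, so 5,502 needed; 5,491 in favor. Not satisfied.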